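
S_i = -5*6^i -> [-5, -30, -180, -1080, -6480]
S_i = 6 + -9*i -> [6, -3, -12, -21, -30]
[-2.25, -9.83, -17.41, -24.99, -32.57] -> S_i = -2.25 + -7.58*i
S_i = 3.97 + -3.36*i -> [3.97, 0.61, -2.75, -6.11, -9.47]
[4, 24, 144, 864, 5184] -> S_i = 4*6^i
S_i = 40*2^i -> [40, 80, 160, 320, 640]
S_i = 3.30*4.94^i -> [3.3, 16.3, 80.53, 397.83, 1965.27]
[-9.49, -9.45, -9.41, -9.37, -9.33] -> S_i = -9.49 + 0.04*i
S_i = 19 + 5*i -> [19, 24, 29, 34, 39]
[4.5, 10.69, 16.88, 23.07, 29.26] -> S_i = 4.50 + 6.19*i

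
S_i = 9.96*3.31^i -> [9.96, 32.97, 109.12, 361.2, 1195.56]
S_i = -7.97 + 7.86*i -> [-7.97, -0.11, 7.75, 15.61, 23.47]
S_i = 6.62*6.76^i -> [6.62, 44.75, 302.52, 2045.02, 13824.35]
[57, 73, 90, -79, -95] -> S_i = Random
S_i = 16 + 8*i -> [16, 24, 32, 40, 48]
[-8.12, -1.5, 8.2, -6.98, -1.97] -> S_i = Random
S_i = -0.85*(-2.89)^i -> [-0.85, 2.46, -7.1, 20.52, -59.29]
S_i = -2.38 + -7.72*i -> [-2.38, -10.1, -17.82, -25.54, -33.26]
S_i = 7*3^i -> [7, 21, 63, 189, 567]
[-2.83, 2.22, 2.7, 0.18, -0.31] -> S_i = Random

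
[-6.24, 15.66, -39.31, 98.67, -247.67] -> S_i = -6.24*(-2.51)^i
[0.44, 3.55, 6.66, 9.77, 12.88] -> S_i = 0.44 + 3.11*i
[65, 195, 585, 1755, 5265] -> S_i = 65*3^i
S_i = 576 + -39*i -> [576, 537, 498, 459, 420]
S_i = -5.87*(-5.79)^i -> [-5.87, 33.99, -196.79, 1139.39, -6597.09]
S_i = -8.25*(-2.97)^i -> [-8.25, 24.5, -72.77, 216.13, -641.92]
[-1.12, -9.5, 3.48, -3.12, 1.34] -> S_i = Random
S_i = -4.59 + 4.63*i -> [-4.59, 0.04, 4.67, 9.3, 13.93]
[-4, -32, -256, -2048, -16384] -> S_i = -4*8^i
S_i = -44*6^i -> [-44, -264, -1584, -9504, -57024]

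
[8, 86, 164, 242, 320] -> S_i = 8 + 78*i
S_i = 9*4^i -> [9, 36, 144, 576, 2304]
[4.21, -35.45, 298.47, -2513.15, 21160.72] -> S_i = 4.21*(-8.42)^i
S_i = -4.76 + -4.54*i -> [-4.76, -9.3, -13.84, -18.38, -22.92]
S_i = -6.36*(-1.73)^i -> [-6.36, 11.0, -19.03, 32.93, -56.97]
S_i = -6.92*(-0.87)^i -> [-6.92, 6.02, -5.24, 4.56, -3.96]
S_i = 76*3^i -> [76, 228, 684, 2052, 6156]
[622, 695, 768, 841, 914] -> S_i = 622 + 73*i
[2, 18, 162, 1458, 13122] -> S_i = 2*9^i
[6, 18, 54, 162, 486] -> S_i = 6*3^i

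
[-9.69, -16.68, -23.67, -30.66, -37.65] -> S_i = -9.69 + -6.99*i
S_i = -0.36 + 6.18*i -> [-0.36, 5.82, 12.0, 18.18, 24.36]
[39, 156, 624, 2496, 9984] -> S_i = 39*4^i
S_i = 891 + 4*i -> [891, 895, 899, 903, 907]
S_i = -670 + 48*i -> [-670, -622, -574, -526, -478]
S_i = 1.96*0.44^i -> [1.96, 0.86, 0.38, 0.17, 0.07]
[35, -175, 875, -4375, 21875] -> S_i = 35*-5^i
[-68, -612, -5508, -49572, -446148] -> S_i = -68*9^i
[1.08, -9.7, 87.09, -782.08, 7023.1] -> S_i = 1.08*(-8.98)^i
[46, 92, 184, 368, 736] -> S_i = 46*2^i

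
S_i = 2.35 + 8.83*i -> [2.35, 11.18, 20.01, 28.84, 37.67]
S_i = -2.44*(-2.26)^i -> [-2.44, 5.51, -12.46, 28.17, -63.65]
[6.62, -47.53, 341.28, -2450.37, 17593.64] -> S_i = 6.62*(-7.18)^i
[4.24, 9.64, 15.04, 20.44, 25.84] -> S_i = 4.24 + 5.40*i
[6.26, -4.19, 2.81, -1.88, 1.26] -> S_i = 6.26*(-0.67)^i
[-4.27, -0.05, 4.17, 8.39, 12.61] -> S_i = -4.27 + 4.22*i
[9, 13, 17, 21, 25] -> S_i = 9 + 4*i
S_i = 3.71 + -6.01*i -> [3.71, -2.3, -8.31, -14.32, -20.33]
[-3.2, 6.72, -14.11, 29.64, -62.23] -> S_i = -3.20*(-2.10)^i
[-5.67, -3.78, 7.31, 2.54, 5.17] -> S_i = Random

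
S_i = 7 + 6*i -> [7, 13, 19, 25, 31]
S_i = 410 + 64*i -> [410, 474, 538, 602, 666]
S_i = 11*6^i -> [11, 66, 396, 2376, 14256]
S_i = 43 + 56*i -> [43, 99, 155, 211, 267]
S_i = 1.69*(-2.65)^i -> [1.69, -4.48, 11.87, -31.45, 83.34]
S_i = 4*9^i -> [4, 36, 324, 2916, 26244]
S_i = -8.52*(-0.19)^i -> [-8.52, 1.62, -0.31, 0.06, -0.01]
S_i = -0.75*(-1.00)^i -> [-0.75, 0.75, -0.75, 0.75, -0.75]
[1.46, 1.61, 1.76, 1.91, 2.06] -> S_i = 1.46 + 0.15*i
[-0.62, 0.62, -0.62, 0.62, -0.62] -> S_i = -0.62*(-1.00)^i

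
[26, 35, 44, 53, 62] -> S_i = 26 + 9*i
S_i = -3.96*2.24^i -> [-3.96, -8.87, -19.87, -44.51, -99.7]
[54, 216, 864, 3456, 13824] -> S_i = 54*4^i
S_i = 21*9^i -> [21, 189, 1701, 15309, 137781]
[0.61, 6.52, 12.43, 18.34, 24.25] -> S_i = 0.61 + 5.91*i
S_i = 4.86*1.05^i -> [4.86, 5.1, 5.36, 5.63, 5.91]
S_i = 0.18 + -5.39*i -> [0.18, -5.21, -10.6, -15.99, -21.38]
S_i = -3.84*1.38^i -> [-3.84, -5.3, -7.31, -10.09, -13.93]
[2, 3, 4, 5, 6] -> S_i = 2 + 1*i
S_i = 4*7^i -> [4, 28, 196, 1372, 9604]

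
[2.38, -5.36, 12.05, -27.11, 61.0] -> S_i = 2.38*(-2.25)^i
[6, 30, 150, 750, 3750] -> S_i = 6*5^i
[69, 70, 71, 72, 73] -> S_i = 69 + 1*i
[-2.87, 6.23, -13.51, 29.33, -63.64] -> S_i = -2.87*(-2.17)^i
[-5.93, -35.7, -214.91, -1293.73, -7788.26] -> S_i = -5.93*6.02^i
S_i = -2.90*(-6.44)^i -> [-2.9, 18.68, -120.27, 774.56, -4988.17]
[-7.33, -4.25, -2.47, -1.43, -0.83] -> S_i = -7.33*0.58^i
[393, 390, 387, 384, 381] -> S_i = 393 + -3*i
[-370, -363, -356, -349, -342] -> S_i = -370 + 7*i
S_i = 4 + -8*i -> [4, -4, -12, -20, -28]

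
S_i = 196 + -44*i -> [196, 152, 108, 64, 20]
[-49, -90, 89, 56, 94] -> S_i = Random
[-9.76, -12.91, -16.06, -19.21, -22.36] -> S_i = -9.76 + -3.15*i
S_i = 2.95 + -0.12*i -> [2.95, 2.83, 2.71, 2.59, 2.47]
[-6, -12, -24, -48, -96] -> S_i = -6*2^i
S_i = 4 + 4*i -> [4, 8, 12, 16, 20]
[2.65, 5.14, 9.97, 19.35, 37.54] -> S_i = 2.65*1.94^i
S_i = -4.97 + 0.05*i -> [-4.97, -4.92, -4.87, -4.82, -4.77]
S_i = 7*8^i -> [7, 56, 448, 3584, 28672]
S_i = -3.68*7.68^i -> [-3.68, -28.26, -217.06, -1666.98, -12802.44]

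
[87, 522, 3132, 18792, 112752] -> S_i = 87*6^i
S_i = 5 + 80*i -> [5, 85, 165, 245, 325]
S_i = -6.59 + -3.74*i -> [-6.59, -10.33, -14.07, -17.81, -21.55]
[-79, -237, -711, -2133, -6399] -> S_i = -79*3^i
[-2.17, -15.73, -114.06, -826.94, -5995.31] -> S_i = -2.17*7.25^i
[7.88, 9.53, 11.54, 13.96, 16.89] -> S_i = 7.88*1.21^i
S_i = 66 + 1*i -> [66, 67, 68, 69, 70]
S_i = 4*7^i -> [4, 28, 196, 1372, 9604]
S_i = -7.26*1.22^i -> [-7.26, -8.86, -10.81, -13.18, -16.08]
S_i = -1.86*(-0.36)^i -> [-1.86, 0.67, -0.24, 0.09, -0.03]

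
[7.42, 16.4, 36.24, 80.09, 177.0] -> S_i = 7.42*2.21^i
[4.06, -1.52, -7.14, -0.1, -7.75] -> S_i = Random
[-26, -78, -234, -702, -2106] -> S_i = -26*3^i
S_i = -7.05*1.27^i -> [-7.05, -8.95, -11.37, -14.44, -18.34]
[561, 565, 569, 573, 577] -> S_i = 561 + 4*i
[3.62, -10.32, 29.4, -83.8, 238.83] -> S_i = 3.62*(-2.85)^i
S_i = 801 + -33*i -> [801, 768, 735, 702, 669]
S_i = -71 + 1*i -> [-71, -70, -69, -68, -67]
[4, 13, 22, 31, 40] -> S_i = 4 + 9*i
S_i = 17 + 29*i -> [17, 46, 75, 104, 133]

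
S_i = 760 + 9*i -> [760, 769, 778, 787, 796]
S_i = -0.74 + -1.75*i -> [-0.74, -2.49, -4.24, -5.99, -7.74]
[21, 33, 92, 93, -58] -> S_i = Random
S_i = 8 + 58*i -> [8, 66, 124, 182, 240]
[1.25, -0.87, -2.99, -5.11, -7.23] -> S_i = 1.25 + -2.12*i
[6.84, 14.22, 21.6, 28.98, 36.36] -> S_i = 6.84 + 7.38*i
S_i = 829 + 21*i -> [829, 850, 871, 892, 913]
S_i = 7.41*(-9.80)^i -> [7.41, -72.62, 711.66, -6974.23, 68347.48]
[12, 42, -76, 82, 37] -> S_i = Random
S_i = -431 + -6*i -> [-431, -437, -443, -449, -455]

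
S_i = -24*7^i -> [-24, -168, -1176, -8232, -57624]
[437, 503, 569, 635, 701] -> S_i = 437 + 66*i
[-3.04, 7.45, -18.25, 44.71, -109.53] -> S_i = -3.04*(-2.45)^i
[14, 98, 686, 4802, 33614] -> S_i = 14*7^i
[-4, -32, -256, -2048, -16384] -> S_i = -4*8^i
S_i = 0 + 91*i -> [0, 91, 182, 273, 364]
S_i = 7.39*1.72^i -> [7.39, 12.71, 21.86, 37.6, 64.68]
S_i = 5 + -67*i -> [5, -62, -129, -196, -263]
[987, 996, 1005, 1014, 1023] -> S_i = 987 + 9*i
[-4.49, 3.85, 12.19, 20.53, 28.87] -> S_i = -4.49 + 8.34*i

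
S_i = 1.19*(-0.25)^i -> [1.19, -0.3, 0.07, -0.02, 0.0]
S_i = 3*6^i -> [3, 18, 108, 648, 3888]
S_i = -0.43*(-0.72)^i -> [-0.43, 0.31, -0.22, 0.16, -0.12]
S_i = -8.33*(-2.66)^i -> [-8.33, 22.16, -58.94, 156.78, -417.03]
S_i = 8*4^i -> [8, 32, 128, 512, 2048]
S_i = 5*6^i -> [5, 30, 180, 1080, 6480]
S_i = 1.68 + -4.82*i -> [1.68, -3.14, -7.96, -12.78, -17.6]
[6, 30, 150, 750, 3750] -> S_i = 6*5^i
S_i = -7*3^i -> [-7, -21, -63, -189, -567]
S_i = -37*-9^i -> [-37, 333, -2997, 26973, -242757]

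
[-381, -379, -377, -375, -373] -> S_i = -381 + 2*i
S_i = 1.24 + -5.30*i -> [1.24, -4.06, -9.36, -14.66, -19.96]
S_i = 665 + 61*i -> [665, 726, 787, 848, 909]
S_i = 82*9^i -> [82, 738, 6642, 59778, 538002]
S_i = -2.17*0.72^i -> [-2.17, -1.56, -1.12, -0.81, -0.58]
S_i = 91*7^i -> [91, 637, 4459, 31213, 218491]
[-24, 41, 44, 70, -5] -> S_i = Random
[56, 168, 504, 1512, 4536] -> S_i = 56*3^i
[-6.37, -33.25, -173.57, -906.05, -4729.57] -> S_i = -6.37*5.22^i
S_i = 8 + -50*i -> [8, -42, -92, -142, -192]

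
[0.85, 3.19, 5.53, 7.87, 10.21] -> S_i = 0.85 + 2.34*i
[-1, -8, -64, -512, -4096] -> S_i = -1*8^i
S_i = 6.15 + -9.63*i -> [6.15, -3.48, -13.11, -22.74, -32.37]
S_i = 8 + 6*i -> [8, 14, 20, 26, 32]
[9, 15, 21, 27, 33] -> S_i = 9 + 6*i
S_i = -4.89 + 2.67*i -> [-4.89, -2.22, 0.45, 3.12, 5.79]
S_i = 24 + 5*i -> [24, 29, 34, 39, 44]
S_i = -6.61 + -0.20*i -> [-6.61, -6.81, -7.01, -7.21, -7.41]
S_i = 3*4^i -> [3, 12, 48, 192, 768]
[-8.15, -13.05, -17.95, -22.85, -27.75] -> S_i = -8.15 + -4.90*i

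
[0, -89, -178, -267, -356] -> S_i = 0 + -89*i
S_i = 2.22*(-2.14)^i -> [2.22, -4.75, 10.17, -21.76, 46.56]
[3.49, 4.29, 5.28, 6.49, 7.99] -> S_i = 3.49*1.23^i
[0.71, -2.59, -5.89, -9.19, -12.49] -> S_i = 0.71 + -3.30*i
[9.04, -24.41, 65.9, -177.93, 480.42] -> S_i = 9.04*(-2.70)^i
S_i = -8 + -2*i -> [-8, -10, -12, -14, -16]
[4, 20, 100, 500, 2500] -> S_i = 4*5^i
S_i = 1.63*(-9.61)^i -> [1.63, -15.66, 150.53, -1446.63, 13902.12]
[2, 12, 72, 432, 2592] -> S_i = 2*6^i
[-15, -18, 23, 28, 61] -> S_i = Random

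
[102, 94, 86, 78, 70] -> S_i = 102 + -8*i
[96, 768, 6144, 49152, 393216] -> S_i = 96*8^i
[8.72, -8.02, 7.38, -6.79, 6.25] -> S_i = 8.72*(-0.92)^i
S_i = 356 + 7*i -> [356, 363, 370, 377, 384]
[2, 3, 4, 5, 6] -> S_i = 2 + 1*i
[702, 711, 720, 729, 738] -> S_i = 702 + 9*i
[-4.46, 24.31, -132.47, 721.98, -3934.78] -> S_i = -4.46*(-5.45)^i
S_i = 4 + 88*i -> [4, 92, 180, 268, 356]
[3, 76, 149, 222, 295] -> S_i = 3 + 73*i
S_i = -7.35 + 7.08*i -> [-7.35, -0.27, 6.81, 13.89, 20.97]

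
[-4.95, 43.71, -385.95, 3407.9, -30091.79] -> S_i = -4.95*(-8.83)^i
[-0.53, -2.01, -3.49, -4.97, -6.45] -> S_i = -0.53 + -1.48*i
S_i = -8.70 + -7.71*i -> [-8.7, -16.41, -24.12, -31.83, -39.54]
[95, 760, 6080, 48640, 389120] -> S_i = 95*8^i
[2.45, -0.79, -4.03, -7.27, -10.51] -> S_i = 2.45 + -3.24*i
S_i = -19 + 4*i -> [-19, -15, -11, -7, -3]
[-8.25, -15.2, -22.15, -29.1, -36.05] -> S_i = -8.25 + -6.95*i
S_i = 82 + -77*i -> [82, 5, -72, -149, -226]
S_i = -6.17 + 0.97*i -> [-6.17, -5.2, -4.23, -3.26, -2.29]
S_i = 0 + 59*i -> [0, 59, 118, 177, 236]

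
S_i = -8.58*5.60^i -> [-8.58, -48.05, -269.07, -1506.79, -8438.0]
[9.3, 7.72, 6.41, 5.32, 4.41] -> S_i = 9.30*0.83^i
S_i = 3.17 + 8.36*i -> [3.17, 11.53, 19.89, 28.25, 36.61]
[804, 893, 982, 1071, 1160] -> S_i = 804 + 89*i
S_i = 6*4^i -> [6, 24, 96, 384, 1536]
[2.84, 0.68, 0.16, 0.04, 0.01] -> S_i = 2.84*0.24^i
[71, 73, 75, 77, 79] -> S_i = 71 + 2*i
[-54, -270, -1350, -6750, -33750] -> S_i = -54*5^i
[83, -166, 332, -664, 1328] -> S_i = 83*-2^i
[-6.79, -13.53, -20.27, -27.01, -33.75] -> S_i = -6.79 + -6.74*i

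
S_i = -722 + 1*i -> [-722, -721, -720, -719, -718]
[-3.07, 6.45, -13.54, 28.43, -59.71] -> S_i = -3.07*(-2.10)^i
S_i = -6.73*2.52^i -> [-6.73, -16.96, -42.74, -107.7, -271.4]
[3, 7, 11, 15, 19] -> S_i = 3 + 4*i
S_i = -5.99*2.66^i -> [-5.99, -15.93, -42.38, -112.74, -299.88]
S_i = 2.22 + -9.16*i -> [2.22, -6.94, -16.1, -25.26, -34.42]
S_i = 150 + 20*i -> [150, 170, 190, 210, 230]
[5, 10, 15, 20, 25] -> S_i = 5 + 5*i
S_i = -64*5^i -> [-64, -320, -1600, -8000, -40000]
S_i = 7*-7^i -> [7, -49, 343, -2401, 16807]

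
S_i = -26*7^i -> [-26, -182, -1274, -8918, -62426]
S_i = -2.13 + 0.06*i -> [-2.13, -2.07, -2.01, -1.95, -1.89]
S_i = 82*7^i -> [82, 574, 4018, 28126, 196882]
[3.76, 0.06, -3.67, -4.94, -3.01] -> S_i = Random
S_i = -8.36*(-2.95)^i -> [-8.36, 24.66, -72.75, 214.62, -633.13]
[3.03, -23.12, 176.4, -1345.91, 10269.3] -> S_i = 3.03*(-7.63)^i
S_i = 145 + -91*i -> [145, 54, -37, -128, -219]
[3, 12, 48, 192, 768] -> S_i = 3*4^i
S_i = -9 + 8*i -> [-9, -1, 7, 15, 23]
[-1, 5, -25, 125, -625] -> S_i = -1*-5^i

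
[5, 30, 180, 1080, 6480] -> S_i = 5*6^i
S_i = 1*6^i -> [1, 6, 36, 216, 1296]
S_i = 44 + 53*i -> [44, 97, 150, 203, 256]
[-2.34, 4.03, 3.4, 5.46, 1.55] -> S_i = Random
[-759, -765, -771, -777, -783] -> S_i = -759 + -6*i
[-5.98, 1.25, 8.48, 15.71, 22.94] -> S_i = -5.98 + 7.23*i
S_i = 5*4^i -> [5, 20, 80, 320, 1280]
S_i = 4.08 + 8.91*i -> [4.08, 12.99, 21.9, 30.81, 39.72]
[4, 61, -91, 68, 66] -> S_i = Random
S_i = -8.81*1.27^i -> [-8.81, -11.19, -14.21, -18.05, -22.92]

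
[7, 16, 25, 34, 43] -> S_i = 7 + 9*i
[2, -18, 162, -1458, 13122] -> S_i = 2*-9^i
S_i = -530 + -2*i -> [-530, -532, -534, -536, -538]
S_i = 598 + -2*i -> [598, 596, 594, 592, 590]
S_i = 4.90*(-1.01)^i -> [4.9, -4.95, 5.0, -5.05, 5.1]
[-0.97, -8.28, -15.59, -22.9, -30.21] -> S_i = -0.97 + -7.31*i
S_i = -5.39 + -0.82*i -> [-5.39, -6.21, -7.03, -7.85, -8.67]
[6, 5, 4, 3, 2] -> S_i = 6 + -1*i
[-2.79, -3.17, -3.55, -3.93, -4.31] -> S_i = -2.79 + -0.38*i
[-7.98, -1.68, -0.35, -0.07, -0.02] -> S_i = -7.98*0.21^i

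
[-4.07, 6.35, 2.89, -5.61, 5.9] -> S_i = Random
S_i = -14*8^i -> [-14, -112, -896, -7168, -57344]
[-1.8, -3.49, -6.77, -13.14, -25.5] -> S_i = -1.80*1.94^i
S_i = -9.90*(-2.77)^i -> [-9.9, 27.42, -75.96, 210.41, -582.85]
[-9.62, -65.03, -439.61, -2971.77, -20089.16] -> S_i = -9.62*6.76^i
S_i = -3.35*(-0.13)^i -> [-3.35, 0.44, -0.06, 0.01, -0.0]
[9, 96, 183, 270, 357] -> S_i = 9 + 87*i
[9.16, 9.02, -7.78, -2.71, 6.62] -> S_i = Random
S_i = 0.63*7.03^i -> [0.63, 4.43, 31.14, 218.88, 1538.73]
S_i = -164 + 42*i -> [-164, -122, -80, -38, 4]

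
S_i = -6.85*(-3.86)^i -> [-6.85, 26.44, -102.06, 393.96, -1520.69]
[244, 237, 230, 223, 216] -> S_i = 244 + -7*i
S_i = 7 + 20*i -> [7, 27, 47, 67, 87]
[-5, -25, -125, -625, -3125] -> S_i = -5*5^i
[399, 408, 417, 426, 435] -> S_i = 399 + 9*i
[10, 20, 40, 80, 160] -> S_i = 10*2^i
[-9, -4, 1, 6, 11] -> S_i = -9 + 5*i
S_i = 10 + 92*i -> [10, 102, 194, 286, 378]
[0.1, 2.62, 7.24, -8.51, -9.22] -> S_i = Random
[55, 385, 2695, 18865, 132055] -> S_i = 55*7^i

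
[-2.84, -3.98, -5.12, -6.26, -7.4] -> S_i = -2.84 + -1.14*i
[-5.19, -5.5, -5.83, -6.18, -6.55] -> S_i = -5.19*1.06^i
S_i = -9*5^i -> [-9, -45, -225, -1125, -5625]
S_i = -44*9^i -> [-44, -396, -3564, -32076, -288684]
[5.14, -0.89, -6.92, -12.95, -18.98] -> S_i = 5.14 + -6.03*i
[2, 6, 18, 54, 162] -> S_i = 2*3^i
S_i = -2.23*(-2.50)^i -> [-2.23, 5.58, -13.94, 34.84, -87.11]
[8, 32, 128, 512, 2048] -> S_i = 8*4^i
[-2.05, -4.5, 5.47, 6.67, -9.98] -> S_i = Random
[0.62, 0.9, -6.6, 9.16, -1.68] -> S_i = Random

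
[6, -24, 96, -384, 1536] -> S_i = 6*-4^i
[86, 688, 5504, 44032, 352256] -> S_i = 86*8^i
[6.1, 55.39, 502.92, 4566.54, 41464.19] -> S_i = 6.10*9.08^i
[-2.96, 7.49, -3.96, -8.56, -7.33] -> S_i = Random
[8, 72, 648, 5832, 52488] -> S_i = 8*9^i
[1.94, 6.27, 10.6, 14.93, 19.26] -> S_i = 1.94 + 4.33*i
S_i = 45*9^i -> [45, 405, 3645, 32805, 295245]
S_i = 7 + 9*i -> [7, 16, 25, 34, 43]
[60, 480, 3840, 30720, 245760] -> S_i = 60*8^i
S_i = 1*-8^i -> [1, -8, 64, -512, 4096]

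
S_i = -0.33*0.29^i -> [-0.33, -0.1, -0.03, -0.01, -0.0]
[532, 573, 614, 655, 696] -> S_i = 532 + 41*i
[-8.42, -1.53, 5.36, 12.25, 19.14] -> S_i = -8.42 + 6.89*i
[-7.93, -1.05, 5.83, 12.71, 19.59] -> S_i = -7.93 + 6.88*i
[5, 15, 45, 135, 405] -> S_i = 5*3^i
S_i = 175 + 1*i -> [175, 176, 177, 178, 179]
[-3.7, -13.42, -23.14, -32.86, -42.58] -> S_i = -3.70 + -9.72*i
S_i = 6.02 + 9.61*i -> [6.02, 15.63, 25.24, 34.85, 44.46]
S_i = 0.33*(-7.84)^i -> [0.33, -2.59, 20.28, -159.02, 1246.75]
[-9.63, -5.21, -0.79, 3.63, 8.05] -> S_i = -9.63 + 4.42*i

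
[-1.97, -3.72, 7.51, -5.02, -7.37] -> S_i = Random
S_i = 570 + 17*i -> [570, 587, 604, 621, 638]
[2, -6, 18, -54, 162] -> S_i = 2*-3^i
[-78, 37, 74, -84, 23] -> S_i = Random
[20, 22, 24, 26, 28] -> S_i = 20 + 2*i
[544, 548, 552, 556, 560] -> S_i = 544 + 4*i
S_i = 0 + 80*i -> [0, 80, 160, 240, 320]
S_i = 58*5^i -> [58, 290, 1450, 7250, 36250]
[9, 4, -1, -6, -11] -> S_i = 9 + -5*i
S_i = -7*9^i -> [-7, -63, -567, -5103, -45927]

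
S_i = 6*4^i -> [6, 24, 96, 384, 1536]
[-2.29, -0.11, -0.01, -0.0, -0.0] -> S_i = -2.29*0.05^i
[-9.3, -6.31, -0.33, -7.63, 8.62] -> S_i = Random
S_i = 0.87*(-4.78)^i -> [0.87, -4.16, 19.88, -95.02, 454.18]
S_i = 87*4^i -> [87, 348, 1392, 5568, 22272]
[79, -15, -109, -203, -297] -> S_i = 79 + -94*i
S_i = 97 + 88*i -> [97, 185, 273, 361, 449]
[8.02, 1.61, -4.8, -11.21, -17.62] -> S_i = 8.02 + -6.41*i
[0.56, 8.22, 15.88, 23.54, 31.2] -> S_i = 0.56 + 7.66*i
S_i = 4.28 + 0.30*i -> [4.28, 4.58, 4.88, 5.18, 5.48]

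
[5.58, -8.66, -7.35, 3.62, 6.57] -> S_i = Random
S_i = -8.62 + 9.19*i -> [-8.62, 0.57, 9.76, 18.95, 28.14]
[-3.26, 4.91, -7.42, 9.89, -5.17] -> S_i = Random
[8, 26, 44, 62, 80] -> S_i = 8 + 18*i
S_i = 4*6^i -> [4, 24, 144, 864, 5184]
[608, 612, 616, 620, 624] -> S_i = 608 + 4*i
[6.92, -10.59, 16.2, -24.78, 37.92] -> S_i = 6.92*(-1.53)^i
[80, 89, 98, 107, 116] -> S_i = 80 + 9*i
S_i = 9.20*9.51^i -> [9.2, 87.49, 832.05, 7912.79, 75250.59]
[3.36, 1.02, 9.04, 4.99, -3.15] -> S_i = Random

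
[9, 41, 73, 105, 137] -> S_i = 9 + 32*i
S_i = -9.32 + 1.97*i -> [-9.32, -7.35, -5.38, -3.41, -1.44]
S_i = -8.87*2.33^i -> [-8.87, -20.67, -48.15, -112.2, -261.43]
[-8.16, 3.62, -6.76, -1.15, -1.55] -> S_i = Random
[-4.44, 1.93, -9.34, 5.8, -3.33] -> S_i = Random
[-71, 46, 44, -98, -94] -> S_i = Random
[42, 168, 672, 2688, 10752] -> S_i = 42*4^i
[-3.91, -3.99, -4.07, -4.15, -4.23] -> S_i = -3.91*1.02^i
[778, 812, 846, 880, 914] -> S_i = 778 + 34*i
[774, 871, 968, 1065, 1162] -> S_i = 774 + 97*i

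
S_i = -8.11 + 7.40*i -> [-8.11, -0.71, 6.69, 14.09, 21.49]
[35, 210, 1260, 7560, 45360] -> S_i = 35*6^i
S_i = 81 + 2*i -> [81, 83, 85, 87, 89]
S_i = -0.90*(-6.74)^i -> [-0.9, 6.07, -40.88, 275.56, -1857.3]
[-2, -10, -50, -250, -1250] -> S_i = -2*5^i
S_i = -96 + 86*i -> [-96, -10, 76, 162, 248]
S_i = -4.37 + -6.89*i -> [-4.37, -11.26, -18.15, -25.04, -31.93]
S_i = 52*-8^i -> [52, -416, 3328, -26624, 212992]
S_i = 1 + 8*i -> [1, 9, 17, 25, 33]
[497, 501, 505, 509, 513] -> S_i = 497 + 4*i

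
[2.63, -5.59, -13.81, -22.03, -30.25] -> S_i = 2.63 + -8.22*i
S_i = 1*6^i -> [1, 6, 36, 216, 1296]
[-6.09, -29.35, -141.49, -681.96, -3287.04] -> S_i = -6.09*4.82^i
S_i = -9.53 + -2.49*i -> [-9.53, -12.02, -14.51, -17.0, -19.49]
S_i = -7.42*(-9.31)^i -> [-7.42, 69.08, -643.14, 5987.6, -55744.58]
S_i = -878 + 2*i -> [-878, -876, -874, -872, -870]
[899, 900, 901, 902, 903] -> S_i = 899 + 1*i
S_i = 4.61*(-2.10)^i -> [4.61, -9.68, 20.33, -42.69, 89.66]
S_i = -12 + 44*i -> [-12, 32, 76, 120, 164]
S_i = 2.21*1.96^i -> [2.21, 4.33, 8.49, 16.64, 32.61]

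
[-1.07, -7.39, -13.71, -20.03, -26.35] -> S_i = -1.07 + -6.32*i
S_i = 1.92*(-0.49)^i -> [1.92, -0.94, 0.46, -0.23, 0.11]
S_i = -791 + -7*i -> [-791, -798, -805, -812, -819]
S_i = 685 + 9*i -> [685, 694, 703, 712, 721]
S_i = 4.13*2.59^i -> [4.13, 10.7, 27.7, 71.75, 185.84]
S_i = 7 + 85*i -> [7, 92, 177, 262, 347]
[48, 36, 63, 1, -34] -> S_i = Random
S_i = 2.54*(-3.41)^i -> [2.54, -8.66, 29.54, -100.72, 343.44]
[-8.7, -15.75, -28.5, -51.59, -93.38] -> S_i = -8.70*1.81^i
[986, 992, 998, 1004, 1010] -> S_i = 986 + 6*i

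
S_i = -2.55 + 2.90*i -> [-2.55, 0.35, 3.25, 6.15, 9.05]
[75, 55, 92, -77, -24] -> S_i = Random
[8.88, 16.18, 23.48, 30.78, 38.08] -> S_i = 8.88 + 7.30*i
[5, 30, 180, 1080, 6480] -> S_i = 5*6^i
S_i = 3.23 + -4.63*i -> [3.23, -1.4, -6.03, -10.66, -15.29]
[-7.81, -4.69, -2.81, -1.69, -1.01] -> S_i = -7.81*0.60^i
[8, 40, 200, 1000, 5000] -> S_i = 8*5^i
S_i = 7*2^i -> [7, 14, 28, 56, 112]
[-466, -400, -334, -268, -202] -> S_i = -466 + 66*i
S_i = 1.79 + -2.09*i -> [1.79, -0.3, -2.39, -4.48, -6.57]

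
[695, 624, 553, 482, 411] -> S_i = 695 + -71*i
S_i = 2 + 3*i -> [2, 5, 8, 11, 14]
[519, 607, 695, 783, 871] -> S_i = 519 + 88*i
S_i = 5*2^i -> [5, 10, 20, 40, 80]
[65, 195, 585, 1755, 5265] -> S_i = 65*3^i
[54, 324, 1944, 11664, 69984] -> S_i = 54*6^i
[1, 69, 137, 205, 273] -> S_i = 1 + 68*i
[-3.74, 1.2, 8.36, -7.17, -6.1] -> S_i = Random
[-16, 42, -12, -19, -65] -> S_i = Random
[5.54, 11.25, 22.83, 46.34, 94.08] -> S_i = 5.54*2.03^i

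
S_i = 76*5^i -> [76, 380, 1900, 9500, 47500]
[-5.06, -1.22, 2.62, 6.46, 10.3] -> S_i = -5.06 + 3.84*i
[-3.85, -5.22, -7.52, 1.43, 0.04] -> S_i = Random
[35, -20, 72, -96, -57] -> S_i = Random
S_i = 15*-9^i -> [15, -135, 1215, -10935, 98415]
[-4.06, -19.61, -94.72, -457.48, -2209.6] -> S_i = -4.06*4.83^i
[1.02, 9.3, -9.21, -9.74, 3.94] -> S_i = Random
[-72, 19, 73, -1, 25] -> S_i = Random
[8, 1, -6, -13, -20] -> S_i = 8 + -7*i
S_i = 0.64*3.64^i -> [0.64, 2.33, 8.48, 30.87, 112.35]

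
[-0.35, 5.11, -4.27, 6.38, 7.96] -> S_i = Random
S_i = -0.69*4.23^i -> [-0.69, -2.92, -12.35, -52.22, -220.91]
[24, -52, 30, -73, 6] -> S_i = Random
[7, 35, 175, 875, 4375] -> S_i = 7*5^i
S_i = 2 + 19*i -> [2, 21, 40, 59, 78]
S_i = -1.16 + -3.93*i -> [-1.16, -5.09, -9.02, -12.95, -16.88]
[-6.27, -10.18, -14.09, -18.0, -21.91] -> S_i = -6.27 + -3.91*i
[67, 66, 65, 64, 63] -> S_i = 67 + -1*i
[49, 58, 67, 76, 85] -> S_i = 49 + 9*i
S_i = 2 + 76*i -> [2, 78, 154, 230, 306]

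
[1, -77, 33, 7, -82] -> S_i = Random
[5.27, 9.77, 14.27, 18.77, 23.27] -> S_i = 5.27 + 4.50*i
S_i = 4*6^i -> [4, 24, 144, 864, 5184]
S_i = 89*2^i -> [89, 178, 356, 712, 1424]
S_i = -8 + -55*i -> [-8, -63, -118, -173, -228]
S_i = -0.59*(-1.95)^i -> [-0.59, 1.15, -2.24, 4.37, -8.53]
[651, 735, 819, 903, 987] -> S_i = 651 + 84*i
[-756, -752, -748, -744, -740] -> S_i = -756 + 4*i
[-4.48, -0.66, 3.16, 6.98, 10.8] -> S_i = -4.48 + 3.82*i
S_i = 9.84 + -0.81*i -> [9.84, 9.03, 8.22, 7.41, 6.6]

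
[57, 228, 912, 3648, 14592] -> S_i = 57*4^i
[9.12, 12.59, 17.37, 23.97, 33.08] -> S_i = 9.12*1.38^i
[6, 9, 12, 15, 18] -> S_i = 6 + 3*i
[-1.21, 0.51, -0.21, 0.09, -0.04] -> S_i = -1.21*(-0.42)^i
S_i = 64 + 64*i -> [64, 128, 192, 256, 320]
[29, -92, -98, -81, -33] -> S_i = Random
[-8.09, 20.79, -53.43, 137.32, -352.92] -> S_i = -8.09*(-2.57)^i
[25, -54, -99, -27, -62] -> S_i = Random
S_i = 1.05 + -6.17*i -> [1.05, -5.12, -11.29, -17.46, -23.63]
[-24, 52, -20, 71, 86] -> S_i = Random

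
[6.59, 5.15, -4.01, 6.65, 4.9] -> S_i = Random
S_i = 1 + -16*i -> [1, -15, -31, -47, -63]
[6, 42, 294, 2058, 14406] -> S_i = 6*7^i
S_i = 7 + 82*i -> [7, 89, 171, 253, 335]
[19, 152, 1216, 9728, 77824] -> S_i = 19*8^i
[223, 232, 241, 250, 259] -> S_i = 223 + 9*i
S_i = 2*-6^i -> [2, -12, 72, -432, 2592]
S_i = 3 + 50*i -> [3, 53, 103, 153, 203]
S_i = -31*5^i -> [-31, -155, -775, -3875, -19375]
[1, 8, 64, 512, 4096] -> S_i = 1*8^i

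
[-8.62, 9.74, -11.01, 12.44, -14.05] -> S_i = -8.62*(-1.13)^i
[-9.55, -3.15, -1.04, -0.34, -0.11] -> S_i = -9.55*0.33^i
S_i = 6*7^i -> [6, 42, 294, 2058, 14406]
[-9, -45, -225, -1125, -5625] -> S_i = -9*5^i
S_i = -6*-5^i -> [-6, 30, -150, 750, -3750]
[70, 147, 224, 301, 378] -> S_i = 70 + 77*i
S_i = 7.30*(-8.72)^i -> [7.3, -63.66, 555.08, -4840.3, 42207.42]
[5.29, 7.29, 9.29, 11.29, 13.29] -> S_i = 5.29 + 2.00*i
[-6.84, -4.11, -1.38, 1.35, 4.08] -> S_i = -6.84 + 2.73*i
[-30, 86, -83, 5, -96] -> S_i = Random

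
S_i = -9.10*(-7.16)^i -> [-9.1, 65.16, -466.52, 3340.26, -23916.27]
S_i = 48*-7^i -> [48, -336, 2352, -16464, 115248]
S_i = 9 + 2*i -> [9, 11, 13, 15, 17]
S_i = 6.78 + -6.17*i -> [6.78, 0.61, -5.56, -11.73, -17.9]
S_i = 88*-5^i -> [88, -440, 2200, -11000, 55000]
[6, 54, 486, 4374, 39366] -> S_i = 6*9^i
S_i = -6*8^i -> [-6, -48, -384, -3072, -24576]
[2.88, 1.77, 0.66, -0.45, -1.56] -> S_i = 2.88 + -1.11*i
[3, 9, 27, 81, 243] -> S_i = 3*3^i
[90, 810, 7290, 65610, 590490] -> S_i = 90*9^i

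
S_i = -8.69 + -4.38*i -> [-8.69, -13.07, -17.45, -21.83, -26.21]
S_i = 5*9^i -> [5, 45, 405, 3645, 32805]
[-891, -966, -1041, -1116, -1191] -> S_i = -891 + -75*i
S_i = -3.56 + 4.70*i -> [-3.56, 1.14, 5.84, 10.54, 15.24]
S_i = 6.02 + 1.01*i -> [6.02, 7.03, 8.04, 9.05, 10.06]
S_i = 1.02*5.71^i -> [1.02, 5.82, 33.26, 189.89, 1084.29]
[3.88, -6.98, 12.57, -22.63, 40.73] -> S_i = 3.88*(-1.80)^i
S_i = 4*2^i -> [4, 8, 16, 32, 64]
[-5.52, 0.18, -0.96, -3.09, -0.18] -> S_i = Random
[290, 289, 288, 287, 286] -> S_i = 290 + -1*i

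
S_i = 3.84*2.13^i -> [3.84, 8.18, 17.42, 37.11, 79.04]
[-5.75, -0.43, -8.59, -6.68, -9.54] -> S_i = Random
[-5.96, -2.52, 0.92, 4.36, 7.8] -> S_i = -5.96 + 3.44*i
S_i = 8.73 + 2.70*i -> [8.73, 11.43, 14.13, 16.83, 19.53]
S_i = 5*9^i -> [5, 45, 405, 3645, 32805]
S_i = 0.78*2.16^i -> [0.78, 1.68, 3.64, 7.86, 16.98]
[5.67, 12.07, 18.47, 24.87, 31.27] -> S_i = 5.67 + 6.40*i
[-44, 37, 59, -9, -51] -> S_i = Random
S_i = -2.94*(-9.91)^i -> [-2.94, 29.14, -288.73, 2861.33, -28355.8]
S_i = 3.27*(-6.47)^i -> [3.27, -21.16, 136.89, -885.65, 5730.14]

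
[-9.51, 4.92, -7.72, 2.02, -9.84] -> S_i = Random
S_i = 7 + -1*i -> [7, 6, 5, 4, 3]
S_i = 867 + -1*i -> [867, 866, 865, 864, 863]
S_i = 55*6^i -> [55, 330, 1980, 11880, 71280]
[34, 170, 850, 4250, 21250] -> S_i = 34*5^i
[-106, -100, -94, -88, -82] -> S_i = -106 + 6*i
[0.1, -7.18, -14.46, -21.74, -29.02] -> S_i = 0.10 + -7.28*i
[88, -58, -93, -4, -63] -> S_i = Random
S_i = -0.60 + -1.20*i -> [-0.6, -1.8, -3.0, -4.2, -5.4]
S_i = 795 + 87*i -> [795, 882, 969, 1056, 1143]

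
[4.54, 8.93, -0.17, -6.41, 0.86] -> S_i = Random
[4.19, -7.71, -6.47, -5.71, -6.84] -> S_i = Random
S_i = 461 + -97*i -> [461, 364, 267, 170, 73]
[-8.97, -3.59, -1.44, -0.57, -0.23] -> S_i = -8.97*0.40^i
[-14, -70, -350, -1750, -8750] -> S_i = -14*5^i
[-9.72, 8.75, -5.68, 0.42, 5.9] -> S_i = Random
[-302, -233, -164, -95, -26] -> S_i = -302 + 69*i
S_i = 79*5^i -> [79, 395, 1975, 9875, 49375]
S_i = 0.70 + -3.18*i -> [0.7, -2.48, -5.66, -8.84, -12.02]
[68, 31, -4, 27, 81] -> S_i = Random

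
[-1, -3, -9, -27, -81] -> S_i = -1*3^i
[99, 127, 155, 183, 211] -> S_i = 99 + 28*i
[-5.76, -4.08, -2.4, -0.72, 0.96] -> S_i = -5.76 + 1.68*i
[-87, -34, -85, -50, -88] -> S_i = Random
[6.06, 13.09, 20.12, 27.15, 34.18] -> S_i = 6.06 + 7.03*i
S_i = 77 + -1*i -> [77, 76, 75, 74, 73]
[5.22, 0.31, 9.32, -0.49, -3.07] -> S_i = Random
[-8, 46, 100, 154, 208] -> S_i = -8 + 54*i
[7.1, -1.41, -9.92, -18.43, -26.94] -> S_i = 7.10 + -8.51*i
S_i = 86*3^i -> [86, 258, 774, 2322, 6966]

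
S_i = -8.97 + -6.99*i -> [-8.97, -15.96, -22.95, -29.94, -36.93]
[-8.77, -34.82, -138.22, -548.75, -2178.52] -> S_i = -8.77*3.97^i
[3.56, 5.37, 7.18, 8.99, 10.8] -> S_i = 3.56 + 1.81*i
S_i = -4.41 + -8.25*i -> [-4.41, -12.66, -20.91, -29.16, -37.41]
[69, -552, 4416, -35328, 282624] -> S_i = 69*-8^i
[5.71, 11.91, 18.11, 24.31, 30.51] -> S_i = 5.71 + 6.20*i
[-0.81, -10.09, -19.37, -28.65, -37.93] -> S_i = -0.81 + -9.28*i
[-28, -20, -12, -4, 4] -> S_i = -28 + 8*i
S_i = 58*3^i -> [58, 174, 522, 1566, 4698]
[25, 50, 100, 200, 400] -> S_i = 25*2^i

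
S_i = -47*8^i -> [-47, -376, -3008, -24064, -192512]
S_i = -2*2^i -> [-2, -4, -8, -16, -32]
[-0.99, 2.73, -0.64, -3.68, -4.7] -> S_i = Random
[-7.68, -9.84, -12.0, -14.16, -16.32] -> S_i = -7.68 + -2.16*i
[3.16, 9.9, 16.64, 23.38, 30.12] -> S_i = 3.16 + 6.74*i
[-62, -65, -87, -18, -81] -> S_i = Random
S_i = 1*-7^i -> [1, -7, 49, -343, 2401]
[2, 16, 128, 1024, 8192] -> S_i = 2*8^i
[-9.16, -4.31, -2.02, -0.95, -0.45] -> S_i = -9.16*0.47^i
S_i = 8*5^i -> [8, 40, 200, 1000, 5000]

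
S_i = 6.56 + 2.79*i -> [6.56, 9.35, 12.14, 14.93, 17.72]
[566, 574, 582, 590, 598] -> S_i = 566 + 8*i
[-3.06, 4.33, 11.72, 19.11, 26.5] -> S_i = -3.06 + 7.39*i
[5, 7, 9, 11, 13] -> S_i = 5 + 2*i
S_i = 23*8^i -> [23, 184, 1472, 11776, 94208]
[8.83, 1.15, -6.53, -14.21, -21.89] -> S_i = 8.83 + -7.68*i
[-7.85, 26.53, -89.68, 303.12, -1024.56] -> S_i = -7.85*(-3.38)^i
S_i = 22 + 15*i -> [22, 37, 52, 67, 82]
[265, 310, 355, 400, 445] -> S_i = 265 + 45*i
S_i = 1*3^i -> [1, 3, 9, 27, 81]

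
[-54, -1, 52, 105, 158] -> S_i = -54 + 53*i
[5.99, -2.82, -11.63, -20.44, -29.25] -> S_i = 5.99 + -8.81*i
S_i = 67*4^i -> [67, 268, 1072, 4288, 17152]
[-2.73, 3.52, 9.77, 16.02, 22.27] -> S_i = -2.73 + 6.25*i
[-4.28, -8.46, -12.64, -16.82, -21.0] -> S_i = -4.28 + -4.18*i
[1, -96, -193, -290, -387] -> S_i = 1 + -97*i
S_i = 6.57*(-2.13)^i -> [6.57, -13.99, 29.81, -63.49, 135.23]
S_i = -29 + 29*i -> [-29, 0, 29, 58, 87]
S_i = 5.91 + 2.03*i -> [5.91, 7.94, 9.97, 12.0, 14.03]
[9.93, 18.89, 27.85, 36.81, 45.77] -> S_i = 9.93 + 8.96*i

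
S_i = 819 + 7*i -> [819, 826, 833, 840, 847]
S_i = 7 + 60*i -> [7, 67, 127, 187, 247]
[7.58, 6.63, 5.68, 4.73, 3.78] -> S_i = 7.58 + -0.95*i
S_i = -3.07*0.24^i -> [-3.07, -0.74, -0.18, -0.04, -0.01]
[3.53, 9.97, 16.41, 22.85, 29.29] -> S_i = 3.53 + 6.44*i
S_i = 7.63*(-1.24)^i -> [7.63, -9.46, 11.73, -14.55, 18.04]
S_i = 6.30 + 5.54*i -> [6.3, 11.84, 17.38, 22.92, 28.46]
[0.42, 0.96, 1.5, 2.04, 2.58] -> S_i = 0.42 + 0.54*i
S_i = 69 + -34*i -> [69, 35, 1, -33, -67]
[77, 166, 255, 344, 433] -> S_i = 77 + 89*i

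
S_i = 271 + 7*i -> [271, 278, 285, 292, 299]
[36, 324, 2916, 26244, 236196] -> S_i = 36*9^i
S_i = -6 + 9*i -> [-6, 3, 12, 21, 30]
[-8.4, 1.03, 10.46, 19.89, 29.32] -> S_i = -8.40 + 9.43*i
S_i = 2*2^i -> [2, 4, 8, 16, 32]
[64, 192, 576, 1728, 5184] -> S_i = 64*3^i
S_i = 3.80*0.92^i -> [3.8, 3.5, 3.22, 2.96, 2.72]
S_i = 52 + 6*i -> [52, 58, 64, 70, 76]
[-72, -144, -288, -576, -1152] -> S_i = -72*2^i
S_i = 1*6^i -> [1, 6, 36, 216, 1296]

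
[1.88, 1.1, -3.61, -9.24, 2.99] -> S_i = Random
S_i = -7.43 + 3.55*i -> [-7.43, -3.88, -0.33, 3.22, 6.77]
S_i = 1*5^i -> [1, 5, 25, 125, 625]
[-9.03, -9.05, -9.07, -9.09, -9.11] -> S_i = -9.03 + -0.02*i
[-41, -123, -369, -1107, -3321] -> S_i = -41*3^i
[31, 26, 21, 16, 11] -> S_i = 31 + -5*i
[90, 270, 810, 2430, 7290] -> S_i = 90*3^i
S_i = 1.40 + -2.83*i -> [1.4, -1.43, -4.26, -7.09, -9.92]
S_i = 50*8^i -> [50, 400, 3200, 25600, 204800]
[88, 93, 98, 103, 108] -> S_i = 88 + 5*i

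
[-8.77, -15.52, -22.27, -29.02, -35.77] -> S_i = -8.77 + -6.75*i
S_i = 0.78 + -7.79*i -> [0.78, -7.01, -14.8, -22.59, -30.38]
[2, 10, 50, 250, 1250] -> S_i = 2*5^i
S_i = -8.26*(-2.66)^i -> [-8.26, 21.97, -58.44, 155.46, -413.53]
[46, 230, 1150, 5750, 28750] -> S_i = 46*5^i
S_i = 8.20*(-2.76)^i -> [8.2, -22.63, 62.46, -172.4, 475.83]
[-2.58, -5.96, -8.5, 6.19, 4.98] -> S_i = Random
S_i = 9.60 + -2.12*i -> [9.6, 7.48, 5.36, 3.24, 1.12]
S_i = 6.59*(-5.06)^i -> [6.59, -33.35, 168.73, -853.76, 4320.04]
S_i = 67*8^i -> [67, 536, 4288, 34304, 274432]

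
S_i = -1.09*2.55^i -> [-1.09, -2.78, -7.09, -18.07, -46.09]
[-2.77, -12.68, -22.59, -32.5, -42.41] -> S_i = -2.77 + -9.91*i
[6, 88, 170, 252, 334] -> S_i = 6 + 82*i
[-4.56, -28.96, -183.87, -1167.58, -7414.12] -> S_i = -4.56*6.35^i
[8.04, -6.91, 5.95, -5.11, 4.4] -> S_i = 8.04*(-0.86)^i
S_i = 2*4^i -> [2, 8, 32, 128, 512]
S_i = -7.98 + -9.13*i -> [-7.98, -17.11, -26.24, -35.37, -44.5]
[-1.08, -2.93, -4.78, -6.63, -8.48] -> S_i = -1.08 + -1.85*i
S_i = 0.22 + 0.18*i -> [0.22, 0.4, 0.58, 0.76, 0.94]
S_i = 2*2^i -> [2, 4, 8, 16, 32]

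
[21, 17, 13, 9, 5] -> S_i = 21 + -4*i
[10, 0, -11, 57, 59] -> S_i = Random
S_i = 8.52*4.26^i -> [8.52, 36.3, 154.62, 658.67, 2805.94]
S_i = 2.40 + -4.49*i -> [2.4, -2.09, -6.58, -11.07, -15.56]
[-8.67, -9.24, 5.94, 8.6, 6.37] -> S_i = Random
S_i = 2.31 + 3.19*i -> [2.31, 5.5, 8.69, 11.88, 15.07]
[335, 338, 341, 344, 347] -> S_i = 335 + 3*i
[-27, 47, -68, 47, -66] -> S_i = Random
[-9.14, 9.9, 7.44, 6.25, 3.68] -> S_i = Random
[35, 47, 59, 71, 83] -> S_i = 35 + 12*i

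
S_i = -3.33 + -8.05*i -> [-3.33, -11.38, -19.43, -27.48, -35.53]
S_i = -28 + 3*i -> [-28, -25, -22, -19, -16]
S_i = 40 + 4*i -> [40, 44, 48, 52, 56]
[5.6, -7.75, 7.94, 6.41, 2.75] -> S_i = Random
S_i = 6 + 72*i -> [6, 78, 150, 222, 294]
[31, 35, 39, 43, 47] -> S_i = 31 + 4*i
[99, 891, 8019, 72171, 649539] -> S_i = 99*9^i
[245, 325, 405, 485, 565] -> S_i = 245 + 80*i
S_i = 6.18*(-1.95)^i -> [6.18, -12.05, 23.5, -45.82, 89.36]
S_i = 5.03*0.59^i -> [5.03, 2.97, 1.75, 1.03, 0.61]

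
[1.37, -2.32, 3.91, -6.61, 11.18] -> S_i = 1.37*(-1.69)^i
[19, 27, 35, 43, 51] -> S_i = 19 + 8*i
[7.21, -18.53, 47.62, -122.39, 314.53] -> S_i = 7.21*(-2.57)^i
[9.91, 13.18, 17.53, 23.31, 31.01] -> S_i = 9.91*1.33^i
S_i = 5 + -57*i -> [5, -52, -109, -166, -223]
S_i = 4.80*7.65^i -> [4.8, 36.72, 280.91, 2148.95, 16439.44]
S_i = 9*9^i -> [9, 81, 729, 6561, 59049]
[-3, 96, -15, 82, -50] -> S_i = Random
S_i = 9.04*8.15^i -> [9.04, 73.68, 600.46, 4893.74, 39884.01]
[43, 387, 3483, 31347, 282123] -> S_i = 43*9^i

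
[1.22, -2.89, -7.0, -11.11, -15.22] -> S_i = 1.22 + -4.11*i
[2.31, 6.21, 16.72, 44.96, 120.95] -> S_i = 2.31*2.69^i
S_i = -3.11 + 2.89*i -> [-3.11, -0.22, 2.67, 5.56, 8.45]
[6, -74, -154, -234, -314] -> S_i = 6 + -80*i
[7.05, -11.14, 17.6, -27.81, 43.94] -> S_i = 7.05*(-1.58)^i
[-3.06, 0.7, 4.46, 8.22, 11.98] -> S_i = -3.06 + 3.76*i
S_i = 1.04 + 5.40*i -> [1.04, 6.44, 11.84, 17.24, 22.64]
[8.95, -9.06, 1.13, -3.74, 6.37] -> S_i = Random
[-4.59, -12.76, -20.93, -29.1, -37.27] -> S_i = -4.59 + -8.17*i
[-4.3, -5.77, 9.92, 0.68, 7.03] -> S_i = Random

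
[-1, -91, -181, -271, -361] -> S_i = -1 + -90*i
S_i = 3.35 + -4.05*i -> [3.35, -0.7, -4.75, -8.8, -12.85]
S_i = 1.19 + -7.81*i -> [1.19, -6.62, -14.43, -22.24, -30.05]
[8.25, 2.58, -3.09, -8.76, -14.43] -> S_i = 8.25 + -5.67*i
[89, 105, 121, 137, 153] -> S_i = 89 + 16*i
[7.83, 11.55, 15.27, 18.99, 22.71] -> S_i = 7.83 + 3.72*i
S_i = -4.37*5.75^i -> [-4.37, -25.13, -144.48, -830.78, -4776.97]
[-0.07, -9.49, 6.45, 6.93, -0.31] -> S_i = Random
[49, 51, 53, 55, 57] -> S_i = 49 + 2*i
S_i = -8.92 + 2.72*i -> [-8.92, -6.2, -3.48, -0.76, 1.96]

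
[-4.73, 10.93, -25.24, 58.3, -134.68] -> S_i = -4.73*(-2.31)^i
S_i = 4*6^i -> [4, 24, 144, 864, 5184]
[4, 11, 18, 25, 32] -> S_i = 4 + 7*i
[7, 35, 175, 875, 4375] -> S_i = 7*5^i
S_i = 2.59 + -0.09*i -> [2.59, 2.5, 2.41, 2.32, 2.23]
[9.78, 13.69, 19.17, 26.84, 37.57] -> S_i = 9.78*1.40^i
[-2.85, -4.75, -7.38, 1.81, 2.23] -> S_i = Random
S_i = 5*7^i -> [5, 35, 245, 1715, 12005]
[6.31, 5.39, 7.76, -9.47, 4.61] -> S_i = Random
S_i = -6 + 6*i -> [-6, 0, 6, 12, 18]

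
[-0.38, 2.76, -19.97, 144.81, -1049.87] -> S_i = -0.38*(-7.25)^i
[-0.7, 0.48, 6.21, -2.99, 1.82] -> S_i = Random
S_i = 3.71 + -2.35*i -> [3.71, 1.36, -0.99, -3.34, -5.69]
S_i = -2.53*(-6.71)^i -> [-2.53, 16.98, -113.91, 764.34, -5128.74]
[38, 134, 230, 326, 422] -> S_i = 38 + 96*i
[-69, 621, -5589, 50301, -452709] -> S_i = -69*-9^i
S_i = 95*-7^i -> [95, -665, 4655, -32585, 228095]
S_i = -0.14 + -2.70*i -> [-0.14, -2.84, -5.54, -8.24, -10.94]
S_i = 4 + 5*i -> [4, 9, 14, 19, 24]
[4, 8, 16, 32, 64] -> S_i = 4*2^i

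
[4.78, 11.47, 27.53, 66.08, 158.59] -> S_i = 4.78*2.40^i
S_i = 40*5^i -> [40, 200, 1000, 5000, 25000]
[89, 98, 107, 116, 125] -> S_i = 89 + 9*i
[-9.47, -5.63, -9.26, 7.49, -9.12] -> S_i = Random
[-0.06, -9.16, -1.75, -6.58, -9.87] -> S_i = Random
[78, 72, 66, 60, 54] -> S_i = 78 + -6*i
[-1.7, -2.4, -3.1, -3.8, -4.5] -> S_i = -1.70 + -0.70*i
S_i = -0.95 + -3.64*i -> [-0.95, -4.59, -8.23, -11.87, -15.51]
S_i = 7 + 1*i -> [7, 8, 9, 10, 11]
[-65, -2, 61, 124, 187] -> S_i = -65 + 63*i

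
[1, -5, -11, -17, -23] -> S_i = 1 + -6*i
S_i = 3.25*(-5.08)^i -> [3.25, -16.51, 83.87, -426.06, 2164.4]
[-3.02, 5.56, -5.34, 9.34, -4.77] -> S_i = Random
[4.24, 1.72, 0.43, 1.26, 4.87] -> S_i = Random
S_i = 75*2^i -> [75, 150, 300, 600, 1200]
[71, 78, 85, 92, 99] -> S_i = 71 + 7*i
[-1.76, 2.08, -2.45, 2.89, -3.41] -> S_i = -1.76*(-1.18)^i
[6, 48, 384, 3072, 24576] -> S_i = 6*8^i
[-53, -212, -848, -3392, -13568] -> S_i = -53*4^i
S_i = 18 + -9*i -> [18, 9, 0, -9, -18]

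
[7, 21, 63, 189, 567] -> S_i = 7*3^i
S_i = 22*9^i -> [22, 198, 1782, 16038, 144342]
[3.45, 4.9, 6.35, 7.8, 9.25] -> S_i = 3.45 + 1.45*i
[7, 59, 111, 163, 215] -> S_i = 7 + 52*i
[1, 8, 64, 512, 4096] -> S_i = 1*8^i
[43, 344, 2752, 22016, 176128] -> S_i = 43*8^i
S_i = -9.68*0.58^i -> [-9.68, -5.61, -3.26, -1.89, -1.1]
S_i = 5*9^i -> [5, 45, 405, 3645, 32805]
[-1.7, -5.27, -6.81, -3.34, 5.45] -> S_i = Random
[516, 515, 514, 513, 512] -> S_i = 516 + -1*i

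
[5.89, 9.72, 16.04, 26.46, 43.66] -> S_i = 5.89*1.65^i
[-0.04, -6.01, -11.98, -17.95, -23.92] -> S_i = -0.04 + -5.97*i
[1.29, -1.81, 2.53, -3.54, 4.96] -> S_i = 1.29*(-1.40)^i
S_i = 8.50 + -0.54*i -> [8.5, 7.96, 7.42, 6.88, 6.34]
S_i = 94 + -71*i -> [94, 23, -48, -119, -190]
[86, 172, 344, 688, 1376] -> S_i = 86*2^i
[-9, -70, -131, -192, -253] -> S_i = -9 + -61*i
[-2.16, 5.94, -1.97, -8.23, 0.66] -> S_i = Random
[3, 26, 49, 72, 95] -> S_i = 3 + 23*i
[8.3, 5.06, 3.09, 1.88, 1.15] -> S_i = 8.30*0.61^i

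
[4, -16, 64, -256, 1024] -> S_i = 4*-4^i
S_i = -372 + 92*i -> [-372, -280, -188, -96, -4]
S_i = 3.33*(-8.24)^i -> [3.33, -27.44, 226.1, -1863.06, 15351.58]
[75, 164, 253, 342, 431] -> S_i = 75 + 89*i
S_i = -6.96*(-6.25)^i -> [-6.96, 43.5, -271.88, 1699.22, -10620.12]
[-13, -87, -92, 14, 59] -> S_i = Random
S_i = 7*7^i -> [7, 49, 343, 2401, 16807]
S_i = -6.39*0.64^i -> [-6.39, -4.09, -2.62, -1.68, -1.07]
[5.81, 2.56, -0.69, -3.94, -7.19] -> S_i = 5.81 + -3.25*i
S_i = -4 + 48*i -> [-4, 44, 92, 140, 188]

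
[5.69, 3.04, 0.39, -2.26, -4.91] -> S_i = 5.69 + -2.65*i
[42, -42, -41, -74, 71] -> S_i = Random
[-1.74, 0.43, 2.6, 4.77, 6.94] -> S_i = -1.74 + 2.17*i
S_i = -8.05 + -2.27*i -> [-8.05, -10.32, -12.59, -14.86, -17.13]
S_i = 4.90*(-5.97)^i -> [4.9, -29.25, 174.64, -1042.6, 6224.34]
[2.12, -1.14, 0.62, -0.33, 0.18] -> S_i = 2.12*(-0.54)^i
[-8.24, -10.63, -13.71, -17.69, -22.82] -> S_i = -8.24*1.29^i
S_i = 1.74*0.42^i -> [1.74, 0.73, 0.31, 0.13, 0.05]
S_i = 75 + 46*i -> [75, 121, 167, 213, 259]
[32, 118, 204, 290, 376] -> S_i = 32 + 86*i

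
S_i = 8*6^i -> [8, 48, 288, 1728, 10368]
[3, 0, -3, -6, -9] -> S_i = 3 + -3*i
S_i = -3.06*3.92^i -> [-3.06, -12.0, -47.02, -184.32, -722.55]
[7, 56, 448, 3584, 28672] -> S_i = 7*8^i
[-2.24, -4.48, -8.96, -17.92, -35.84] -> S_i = -2.24*2.00^i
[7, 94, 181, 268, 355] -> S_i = 7 + 87*i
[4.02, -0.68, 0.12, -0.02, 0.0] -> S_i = 4.02*(-0.17)^i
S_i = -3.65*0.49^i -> [-3.65, -1.79, -0.88, -0.43, -0.21]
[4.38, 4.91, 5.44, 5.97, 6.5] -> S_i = 4.38 + 0.53*i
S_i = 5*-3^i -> [5, -15, 45, -135, 405]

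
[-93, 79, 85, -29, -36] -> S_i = Random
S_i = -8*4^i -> [-8, -32, -128, -512, -2048]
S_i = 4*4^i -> [4, 16, 64, 256, 1024]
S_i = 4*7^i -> [4, 28, 196, 1372, 9604]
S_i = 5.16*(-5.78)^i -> [5.16, -29.82, 172.39, -996.4, 5759.19]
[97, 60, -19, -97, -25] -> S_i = Random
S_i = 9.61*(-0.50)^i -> [9.61, -4.8, 2.4, -1.2, 0.6]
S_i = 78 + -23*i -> [78, 55, 32, 9, -14]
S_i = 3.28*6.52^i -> [3.28, 21.39, 139.43, 909.11, 5927.4]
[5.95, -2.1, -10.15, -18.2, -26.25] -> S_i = 5.95 + -8.05*i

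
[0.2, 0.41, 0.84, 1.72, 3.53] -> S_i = 0.20*2.05^i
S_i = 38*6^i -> [38, 228, 1368, 8208, 49248]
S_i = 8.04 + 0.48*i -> [8.04, 8.52, 9.0, 9.48, 9.96]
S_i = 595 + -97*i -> [595, 498, 401, 304, 207]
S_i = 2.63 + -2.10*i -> [2.63, 0.53, -1.57, -3.67, -5.77]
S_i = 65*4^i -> [65, 260, 1040, 4160, 16640]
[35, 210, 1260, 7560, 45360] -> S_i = 35*6^i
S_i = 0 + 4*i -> [0, 4, 8, 12, 16]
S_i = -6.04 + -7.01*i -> [-6.04, -13.05, -20.06, -27.07, -34.08]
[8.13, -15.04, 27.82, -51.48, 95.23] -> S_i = 8.13*(-1.85)^i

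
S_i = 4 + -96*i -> [4, -92, -188, -284, -380]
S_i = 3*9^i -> [3, 27, 243, 2187, 19683]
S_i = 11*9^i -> [11, 99, 891, 8019, 72171]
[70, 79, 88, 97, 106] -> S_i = 70 + 9*i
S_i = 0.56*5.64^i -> [0.56, 3.16, 17.81, 100.47, 566.64]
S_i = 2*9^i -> [2, 18, 162, 1458, 13122]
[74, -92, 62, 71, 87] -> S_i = Random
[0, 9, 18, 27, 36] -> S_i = 0 + 9*i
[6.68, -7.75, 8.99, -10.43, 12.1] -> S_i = 6.68*(-1.16)^i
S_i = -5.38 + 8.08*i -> [-5.38, 2.7, 10.78, 18.86, 26.94]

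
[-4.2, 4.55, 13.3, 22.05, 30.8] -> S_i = -4.20 + 8.75*i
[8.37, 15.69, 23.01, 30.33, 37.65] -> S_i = 8.37 + 7.32*i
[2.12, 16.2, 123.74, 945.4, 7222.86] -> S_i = 2.12*7.64^i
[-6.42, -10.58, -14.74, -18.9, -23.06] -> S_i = -6.42 + -4.16*i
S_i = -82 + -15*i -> [-82, -97, -112, -127, -142]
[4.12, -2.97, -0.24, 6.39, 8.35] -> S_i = Random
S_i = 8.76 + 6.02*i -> [8.76, 14.78, 20.8, 26.82, 32.84]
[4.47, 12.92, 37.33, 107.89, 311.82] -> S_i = 4.47*2.89^i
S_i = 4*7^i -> [4, 28, 196, 1372, 9604]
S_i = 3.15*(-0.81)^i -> [3.15, -2.55, 2.07, -1.67, 1.36]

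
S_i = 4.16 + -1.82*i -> [4.16, 2.34, 0.52, -1.3, -3.12]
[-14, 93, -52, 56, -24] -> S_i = Random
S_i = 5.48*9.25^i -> [5.48, 50.69, 468.88, 4337.16, 40118.76]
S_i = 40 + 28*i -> [40, 68, 96, 124, 152]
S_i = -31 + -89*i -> [-31, -120, -209, -298, -387]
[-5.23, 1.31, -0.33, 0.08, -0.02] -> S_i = -5.23*(-0.25)^i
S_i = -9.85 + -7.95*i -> [-9.85, -17.8, -25.75, -33.7, -41.65]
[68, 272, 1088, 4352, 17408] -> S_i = 68*4^i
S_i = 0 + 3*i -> [0, 3, 6, 9, 12]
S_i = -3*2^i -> [-3, -6, -12, -24, -48]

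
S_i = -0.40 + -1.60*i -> [-0.4, -2.0, -3.6, -5.2, -6.8]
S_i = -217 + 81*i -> [-217, -136, -55, 26, 107]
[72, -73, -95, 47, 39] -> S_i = Random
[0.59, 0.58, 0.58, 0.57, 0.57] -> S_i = 0.59*0.99^i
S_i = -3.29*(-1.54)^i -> [-3.29, 5.07, -7.8, 12.02, -18.5]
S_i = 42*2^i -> [42, 84, 168, 336, 672]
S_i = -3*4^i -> [-3, -12, -48, -192, -768]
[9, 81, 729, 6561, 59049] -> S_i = 9*9^i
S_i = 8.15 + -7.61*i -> [8.15, 0.54, -7.07, -14.68, -22.29]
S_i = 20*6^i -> [20, 120, 720, 4320, 25920]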